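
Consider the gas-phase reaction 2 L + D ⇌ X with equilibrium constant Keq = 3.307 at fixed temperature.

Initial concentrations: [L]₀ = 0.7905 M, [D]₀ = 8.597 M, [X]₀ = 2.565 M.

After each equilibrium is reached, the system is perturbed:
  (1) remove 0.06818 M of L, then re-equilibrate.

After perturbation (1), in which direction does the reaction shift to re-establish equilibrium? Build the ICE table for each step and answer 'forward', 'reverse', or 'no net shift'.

Q₀ = 0.4775 vs Keq = 3.307 ⇒ Q<K, forward
Step 1:
                    L           D           X
  Initial      0.7905       8.597       2.565
  Change      -0.4722     -0.2361      0.2361
  Equil        0.3183       8.361       2.801
  solve Keq expr → x = 0.2361; check Q = 3.307
Then remove 0.06818 M of L.
Step 2:
                    L           D           X
  Initial      0.2501       8.361       2.801
  Change      0.06569     0.03284    -0.03284
  Equil        0.3158       8.394       2.768
  solve Keq expr → x = -0.03284; check Q = 3.307

Direction: reverse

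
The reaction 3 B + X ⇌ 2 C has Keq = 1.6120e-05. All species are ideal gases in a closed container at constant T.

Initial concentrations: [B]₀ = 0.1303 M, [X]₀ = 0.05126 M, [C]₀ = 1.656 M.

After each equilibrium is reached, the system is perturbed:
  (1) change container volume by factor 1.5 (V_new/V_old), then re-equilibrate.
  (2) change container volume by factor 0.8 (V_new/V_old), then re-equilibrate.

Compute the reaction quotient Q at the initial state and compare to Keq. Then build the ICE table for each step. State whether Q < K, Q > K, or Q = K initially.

Q₀ = 2.4183e+04 vs Keq = 1.6120e-05 ⇒ Q>K, reverse
Step 1:
                    B           X           C
  I            0.1303     0.05126       1.656
  C             2.461      0.8202       -1.64
  E             2.591      0.8714     0.01563
  solve Keq expr → x = -0.8202; check Q = 1.6120e-05
Then change container volume by factor 1.5 (V_new/V_old).
Step 2:
                    B           X           C
  I             1.727       0.581     0.01042
  C          0.005148    0.001716   -0.003432
  E             1.732      0.5827    0.006988
  solve Keq expr → x = -0.001716; check Q = 1.6120e-05
Then change container volume by factor 0.8 (V_new/V_old).
Step 3:
                    B           X           C
  I             2.165      0.7283    0.008735
  C         -0.003227   -0.001076    0.002151
  E             2.162      0.7273     0.01089
  solve Keq expr → x = 0.001076; check Q = 1.6120e-05

Q₀ = 2.4183e+04; Q > K (proceeds reverse)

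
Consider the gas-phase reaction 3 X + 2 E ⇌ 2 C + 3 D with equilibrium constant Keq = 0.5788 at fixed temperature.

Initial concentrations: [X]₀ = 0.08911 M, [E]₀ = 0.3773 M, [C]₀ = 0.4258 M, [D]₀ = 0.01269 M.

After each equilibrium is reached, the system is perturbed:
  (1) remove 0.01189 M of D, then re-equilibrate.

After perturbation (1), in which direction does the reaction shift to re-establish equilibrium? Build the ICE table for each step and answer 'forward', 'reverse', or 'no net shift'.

Q₀ = 0.003678 vs Keq = 0.5788 ⇒ Q<K, forward
Step 1:
                  X         E         C         D
  Initial   0.08911    0.3773    0.4258   0.01269
  Change    -0.0299  -0.01993   0.01993    0.0299
  Equil     0.05921    0.3574    0.4457   0.04259
  solve Keq expr → x = 0.009966; check Q = 0.5788
Then remove 0.01189 M of D.
Step 2:
                  X         E         C         D
  Initial   0.05921    0.3574    0.4457    0.0307
  Change  -0.006593 -0.004395  0.004395  0.006593
  Equil     0.05262     0.353    0.4501   0.03729
  solve Keq expr → x = 0.002198; check Q = 0.5788

Direction: forward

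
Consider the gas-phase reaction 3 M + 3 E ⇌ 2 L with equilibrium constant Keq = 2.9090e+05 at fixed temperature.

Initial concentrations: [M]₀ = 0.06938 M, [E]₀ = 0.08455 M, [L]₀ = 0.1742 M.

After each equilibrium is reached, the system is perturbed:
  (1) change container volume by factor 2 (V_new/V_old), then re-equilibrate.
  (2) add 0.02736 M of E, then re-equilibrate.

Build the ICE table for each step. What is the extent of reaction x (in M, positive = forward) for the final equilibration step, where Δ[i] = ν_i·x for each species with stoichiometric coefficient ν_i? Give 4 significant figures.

x = 0.003215 M

Q₀ = 1.5033e+05 vs Keq = 2.9090e+05 ⇒ Q<K, forward
Step 1:
                    M           E           L
  I           0.06938     0.08455      0.1742
  C         -0.007306   -0.007306    0.004871
  E           0.06207     0.07724      0.1791
  solve Keq expr → x = 0.002435; check Q = 2.9090e+05
Then change container volume by factor 2 (V_new/V_old).
Step 2:
                    M           E           L
  I           0.03104     0.03862     0.08954
  C           0.01773     0.01773    -0.01182
  E           0.04877     0.05635     0.07771
  solve Keq expr → x = -0.005911; check Q = 2.9090e+05
Then add 0.02736 M of E.
Step 3:
                    M           E           L
  I           0.04877     0.08371     0.07771
  C         -0.009645   -0.009645     0.00643
  E           0.03913     0.07407     0.08414
  solve Keq expr → x = 0.003215; check Q = 2.9090e+05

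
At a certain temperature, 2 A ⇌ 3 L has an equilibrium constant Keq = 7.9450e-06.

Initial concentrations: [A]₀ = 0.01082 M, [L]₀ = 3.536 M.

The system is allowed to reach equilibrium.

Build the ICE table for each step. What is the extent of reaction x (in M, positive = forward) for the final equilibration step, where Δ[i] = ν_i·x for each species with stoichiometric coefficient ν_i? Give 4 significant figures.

x = -1.167 M

Q₀ = 3.7764e+05 vs Keq = 7.9450e-06 ⇒ Q>K, reverse
Step 1:
                  A         L
  I         0.01082     3.536
  C           2.334    -3.501
  E           2.345   0.03522
  solve Keq expr → x = -1.167; check Q = 7.9450e-06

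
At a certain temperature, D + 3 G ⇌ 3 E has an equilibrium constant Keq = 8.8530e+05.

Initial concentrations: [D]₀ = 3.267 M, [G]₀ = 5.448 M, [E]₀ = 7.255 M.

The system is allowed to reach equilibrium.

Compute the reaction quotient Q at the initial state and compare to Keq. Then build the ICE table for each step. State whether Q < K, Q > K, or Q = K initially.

Q₀ = 0.7229; Q < K (proceeds forward)

Q₀ = 0.7229 vs Keq = 8.8530e+05 ⇒ Q<K, forward
Step 1:
                    D           G           E
  I             3.267       5.448       7.255
  C            -1.778      -5.333       5.333
  E             1.489      0.1148       12.59
  solve Keq expr → x = 1.778; check Q = 8.8530e+05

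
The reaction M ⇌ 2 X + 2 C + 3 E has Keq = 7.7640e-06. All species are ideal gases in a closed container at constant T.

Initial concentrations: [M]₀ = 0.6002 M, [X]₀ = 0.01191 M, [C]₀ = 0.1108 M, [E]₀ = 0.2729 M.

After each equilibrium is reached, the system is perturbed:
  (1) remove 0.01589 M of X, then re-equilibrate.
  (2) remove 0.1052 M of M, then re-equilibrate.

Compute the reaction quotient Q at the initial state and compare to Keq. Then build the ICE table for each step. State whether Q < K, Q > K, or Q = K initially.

Q₀ = 5.8968e-08; Q < K (proceeds forward)

Q₀ = 5.8968e-08 vs Keq = 7.7640e-06 ⇒ Q<K, forward
Step 1:
                    M           X           C           E
  init         0.6002     0.01191      0.1108      0.2729
  Δ          -0.02558     0.05117     0.05117     0.07675
  eq           0.5746     0.06308       0.162      0.3496
  solve Keq expr → x = 0.02558; check Q = 7.7640e-06
Then remove 0.01589 M of X.
Step 2:
                    M           X           C           E
  init         0.5746     0.04719       0.162      0.3496
  Δ         -0.004514    0.009028    0.009028     0.01354
  eq           0.5701     0.05621       0.171      0.3632
  solve Keq expr → x = 0.004514; check Q = 7.7640e-06
Then remove 0.1052 M of M.
Step 3:
                    M           X           C           E
  init         0.4649     0.05621       0.171      0.3632
  Δ          0.001645   -0.003289   -0.003289   -0.004934
  eq           0.4665     0.05292      0.1677      0.3583
  solve Keq expr → x = -0.001645; check Q = 7.7640e-06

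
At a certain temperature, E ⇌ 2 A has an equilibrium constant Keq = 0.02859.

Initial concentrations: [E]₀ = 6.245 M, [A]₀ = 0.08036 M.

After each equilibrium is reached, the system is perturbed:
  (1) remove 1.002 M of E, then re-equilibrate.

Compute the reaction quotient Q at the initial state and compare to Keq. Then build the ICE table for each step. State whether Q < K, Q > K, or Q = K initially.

Q₀ = 0.001034; Q < K (proceeds forward)

Q₀ = 0.001034 vs Keq = 0.02859 ⇒ Q<K, forward
Step 1:
                  E         A
  I           6.245   0.08036
  C         -0.1682    0.3365
  E           6.077    0.4168
  solve Keq expr → x = 0.1682; check Q = 0.02859
Then remove 1.002 M of E.
Step 2:
                  E         A
  I           5.075    0.4168
  C         0.01763  -0.03525
  E           5.092    0.3816
  solve Keq expr → x = -0.01763; check Q = 0.02859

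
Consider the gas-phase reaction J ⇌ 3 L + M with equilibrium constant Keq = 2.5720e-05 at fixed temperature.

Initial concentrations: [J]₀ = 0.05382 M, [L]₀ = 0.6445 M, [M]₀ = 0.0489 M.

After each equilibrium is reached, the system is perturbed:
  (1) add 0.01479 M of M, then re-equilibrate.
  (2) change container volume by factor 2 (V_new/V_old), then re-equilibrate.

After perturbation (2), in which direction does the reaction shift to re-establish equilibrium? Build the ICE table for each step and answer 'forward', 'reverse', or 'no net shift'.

Direction: forward

Q₀ = 0.2432 vs Keq = 2.5720e-05 ⇒ Q>K, reverse
Step 1:
                    J           L           M
  init        0.05382      0.6445      0.0489
  Δ           0.04888     -0.1466    -0.04888
  eq           0.1027      0.4979  2.1404e-05
  solve Keq expr → x = -0.04888; check Q = 2.5720e-05
Then add 0.01479 M of M.
Step 2:
                    J           L           M
  init         0.1027      0.4979     0.01481
  Δ           0.01478    -0.04434    -0.01478
  eq           0.1175      0.4535  3.2390e-05
  solve Keq expr → x = -0.01478; check Q = 2.5720e-05
Then change container volume by factor 2 (V_new/V_old).
Step 3:
                    J           L           M
  init        0.05874      0.2268  1.6195e-05
  Δ       -1.1254e-04  3.3763e-04  1.1254e-04
  eq          0.05863      0.2271  1.2874e-04
  solve Keq expr → x = 1.1254e-04; check Q = 2.5720e-05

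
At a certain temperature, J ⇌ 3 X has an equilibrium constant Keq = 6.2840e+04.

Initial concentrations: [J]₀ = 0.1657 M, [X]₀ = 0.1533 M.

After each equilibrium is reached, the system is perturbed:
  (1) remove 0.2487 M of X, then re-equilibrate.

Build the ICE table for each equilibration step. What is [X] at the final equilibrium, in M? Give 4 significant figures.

Q₀ = 0.02174 vs Keq = 6.2840e+04 ⇒ Q<K, forward
Step 1:
                    J           X
  init         0.1657      0.1533
  Δ           -0.1657      0.4971
  eq       4.3780e-06      0.6504
  solve Keq expr → x = 0.1657; check Q = 6.2840e+04
Then remove 0.2487 M of X.
Step 2:
                    J           X
  init     4.3780e-06      0.4017
  Δ       -3.3466e-06  1.0040e-05
  eq       1.0315e-06      0.4017
  solve Keq expr → x = 3.3466e-06; check Q = 6.2840e+04

[X]_eq = 0.4017 M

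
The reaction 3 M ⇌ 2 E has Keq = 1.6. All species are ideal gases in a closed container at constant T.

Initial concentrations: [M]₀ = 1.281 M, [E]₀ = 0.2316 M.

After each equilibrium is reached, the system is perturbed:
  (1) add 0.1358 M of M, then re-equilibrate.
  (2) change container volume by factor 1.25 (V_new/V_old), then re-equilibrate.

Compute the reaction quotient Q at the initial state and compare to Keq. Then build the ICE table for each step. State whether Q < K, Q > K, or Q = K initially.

Q₀ = 0.02552; Q < K (proceeds forward)

Q₀ = 0.02552 vs Keq = 1.6 ⇒ Q<K, forward
Step 1:
                    M           E
  init          1.281      0.2316
  Δ           -0.6358      0.4239
  eq           0.6452      0.6555
  solve Keq expr → x = 0.2119; check Q = 1.6
Then add 0.1358 M of M.
Step 2:
                    M           E
  init          0.781      0.6555
  Δ          -0.09492     0.06328
  eq            0.686      0.7188
  solve Keq expr → x = 0.03164; check Q = 1.6
Then change container volume by factor 1.25 (V_new/V_old).
Step 3:
                    M           E
  init         0.5488       0.575
  Δ           0.02904    -0.01936
  eq           0.5779      0.5557
  solve Keq expr → x = -0.009679; check Q = 1.6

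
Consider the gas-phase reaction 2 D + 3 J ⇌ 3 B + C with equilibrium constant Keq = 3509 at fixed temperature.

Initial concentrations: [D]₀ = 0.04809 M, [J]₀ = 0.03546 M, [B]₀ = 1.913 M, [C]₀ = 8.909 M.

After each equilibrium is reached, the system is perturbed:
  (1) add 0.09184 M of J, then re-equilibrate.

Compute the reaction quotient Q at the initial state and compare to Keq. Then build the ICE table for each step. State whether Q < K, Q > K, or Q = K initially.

Q₀ = 6.0485e+08; Q > K (proceeds reverse)

Q₀ = 6.0485e+08 vs Keq = 3509 ⇒ Q>K, reverse
Step 1:
                  D         J         B         C
  I         0.04809   0.03546     1.913     8.909
  C          0.2696    0.4044   -0.4044   -0.1348
  E          0.3177    0.4398     1.509     8.774
  solve Keq expr → x = -0.1348; check Q = 3509
Then add 0.09184 M of J.
Step 2:
                  D         J         B         C
  I          0.3177    0.5317     1.509     8.774
  C         -0.0308   -0.0462    0.0462    0.0154
  E          0.2869    0.4855     1.555      8.79
  solve Keq expr → x = 0.0154; check Q = 3509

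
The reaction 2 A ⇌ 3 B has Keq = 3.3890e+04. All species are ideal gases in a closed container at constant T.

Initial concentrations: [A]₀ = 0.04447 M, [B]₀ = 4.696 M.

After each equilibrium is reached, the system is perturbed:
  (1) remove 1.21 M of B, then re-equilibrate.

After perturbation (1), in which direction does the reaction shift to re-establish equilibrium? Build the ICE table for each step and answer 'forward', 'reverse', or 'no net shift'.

Direction: forward

Q₀ = 5.2366e+04 vs Keq = 3.3890e+04 ⇒ Q>K, reverse
Step 1:
                    A           B
  I           0.04447       4.696
  C           0.01053    -0.01579
  E             0.055        4.68
  solve Keq expr → x = -0.005265; check Q = 3.3890e+04
Then remove 1.21 M of B.
Step 2:
                    A           B
  I             0.055        3.47
  C          -0.01944     0.02916
  E           0.03556       3.499
  solve Keq expr → x = 0.00972; check Q = 3.3890e+04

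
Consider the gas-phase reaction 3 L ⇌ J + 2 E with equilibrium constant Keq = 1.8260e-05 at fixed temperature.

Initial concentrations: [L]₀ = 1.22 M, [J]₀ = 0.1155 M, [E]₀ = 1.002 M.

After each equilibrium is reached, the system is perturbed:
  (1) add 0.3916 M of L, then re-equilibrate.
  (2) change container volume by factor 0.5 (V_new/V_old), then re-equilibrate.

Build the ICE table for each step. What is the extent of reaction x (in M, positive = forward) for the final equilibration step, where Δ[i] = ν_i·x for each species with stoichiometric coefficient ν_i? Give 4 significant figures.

Q₀ = 0.06386 vs Keq = 1.8260e-05 ⇒ Q>K, reverse
Step 1:
                  L         J         E
  Initial      1.22    0.1155     1.002
  Change     0.3461   -0.1154   -0.2308
  Equil       1.566 1.1793e-04    0.7712
  solve Keq expr → x = -0.1154; check Q = 1.8260e-05
Then add 0.3916 M of L.
Step 2:
                  L         J         E
  Initial     1.958 1.1793e-04    0.7712
  Change  -3.3651e-04 1.1217e-04 2.2434e-04
  Equil       1.957 2.3010e-04    0.7715
  solve Keq expr → x = 1.1217e-04; check Q = 1.8260e-05
Then change container volume by factor 0.5 (V_new/V_old).
Step 3:
                  L         J         E
  Initial     3.915 4.6020e-04     1.543
  Change          0         0         0
  Equil       3.915 4.6020e-04     1.543
  solve Keq expr → x = 0; check Q = 1.8260e-05

x = 0 M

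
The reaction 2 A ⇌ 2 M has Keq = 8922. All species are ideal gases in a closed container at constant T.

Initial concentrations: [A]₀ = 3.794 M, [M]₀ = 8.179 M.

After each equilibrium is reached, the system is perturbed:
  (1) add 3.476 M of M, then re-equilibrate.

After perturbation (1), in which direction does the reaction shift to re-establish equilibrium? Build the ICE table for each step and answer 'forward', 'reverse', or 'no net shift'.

Q₀ = 4.647 vs Keq = 8922 ⇒ Q<K, forward
Step 1:
                   A          M
  init         3.794      8.179
  Δ           -3.669      3.669
  eq          0.1254      11.85
  solve Keq expr → x = 1.834; check Q = 8922
Then add 3.476 M of M.
Step 2:
                   A          M
  init        0.1254      15.32
  Δ          0.03641   -0.03641
  eq          0.1618      15.29
  solve Keq expr → x = -0.01821; check Q = 8922

Direction: reverse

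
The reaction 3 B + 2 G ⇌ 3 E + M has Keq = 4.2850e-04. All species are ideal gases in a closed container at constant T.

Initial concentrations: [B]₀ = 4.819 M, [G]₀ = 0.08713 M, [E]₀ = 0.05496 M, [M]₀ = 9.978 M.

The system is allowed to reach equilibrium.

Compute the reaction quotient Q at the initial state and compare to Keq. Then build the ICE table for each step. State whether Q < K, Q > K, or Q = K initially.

Q₀ = 0.00195 vs Keq = 4.2850e-04 ⇒ Q>K, reverse
Step 1:
                  B         G         E         M
  Initial     4.819   0.08713   0.05496     9.978
  Change    0.01857   0.01238  -0.01857 -0.006191
  Equil       4.838   0.09951   0.03639     9.972
  solve Keq expr → x = -0.006191; check Q = 4.2850e-04

Q₀ = 0.00195; Q > K (proceeds reverse)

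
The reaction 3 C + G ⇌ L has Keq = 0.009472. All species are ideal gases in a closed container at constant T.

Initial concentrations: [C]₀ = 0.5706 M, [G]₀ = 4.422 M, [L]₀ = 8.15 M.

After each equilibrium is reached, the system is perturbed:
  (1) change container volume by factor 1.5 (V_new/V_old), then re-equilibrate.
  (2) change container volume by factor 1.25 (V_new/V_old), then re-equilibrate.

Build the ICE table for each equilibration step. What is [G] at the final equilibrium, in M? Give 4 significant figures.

[G]_eq = 3.721 M

Q₀ = 9.921 vs Keq = 0.009472 ⇒ Q>K, reverse
Step 1:
                  C         G         L
  I          0.5706     4.422      8.15
  C           4.365     1.455    -1.455
  E           4.936     5.877     6.695
  solve Keq expr → x = -1.455; check Q = 0.009472
Then change container volume by factor 1.5 (V_new/V_old).
Step 2:
                  C         G         L
  I           3.291     3.918     4.463
  C           1.313    0.4377   -0.4377
  E           4.604     4.356     4.026
  solve Keq expr → x = -0.4377; check Q = 0.009472
Then change container volume by factor 1.25 (V_new/V_old).
Step 3:
                  C         G         L
  I           3.683     3.485      3.22
  C          0.7083    0.2361   -0.2361
  E           4.391     3.721     2.984
  solve Keq expr → x = -0.2361; check Q = 0.009472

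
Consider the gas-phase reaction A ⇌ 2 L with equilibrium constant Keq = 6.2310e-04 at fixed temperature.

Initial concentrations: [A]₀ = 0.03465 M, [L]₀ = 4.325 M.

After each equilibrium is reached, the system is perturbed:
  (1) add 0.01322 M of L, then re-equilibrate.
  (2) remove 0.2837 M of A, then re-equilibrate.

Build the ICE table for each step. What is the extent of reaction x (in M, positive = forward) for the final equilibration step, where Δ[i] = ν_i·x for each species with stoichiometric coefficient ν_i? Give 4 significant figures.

x = -0.001234 M

Q₀ = 539.8 vs Keq = 6.2310e-04 ⇒ Q>K, reverse
Step 1:
                   A          L
  I          0.03465      4.325
  C            2.144     -4.288
  E            2.179    0.03685
  solve Keq expr → x = -2.144; check Q = 6.2310e-04
Then add 0.01322 M of L.
Step 2:
                   A          L
  I            2.179    0.05007
  C         0.006582   -0.01316
  E            2.185     0.0369
  solve Keq expr → x = -0.006582; check Q = 6.2310e-04
Then remove 0.2837 M of A.
Step 3:
                   A          L
  I            1.902     0.0369
  C         0.001234  -0.002467
  E            1.903    0.03443
  solve Keq expr → x = -0.001234; check Q = 6.2310e-04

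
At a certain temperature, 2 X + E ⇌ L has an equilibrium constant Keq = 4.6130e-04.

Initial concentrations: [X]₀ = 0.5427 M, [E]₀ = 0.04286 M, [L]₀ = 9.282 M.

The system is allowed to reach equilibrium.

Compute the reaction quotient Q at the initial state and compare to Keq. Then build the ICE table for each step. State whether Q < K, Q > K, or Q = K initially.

Q₀ = 735.3; Q > K (proceeds reverse)

Q₀ = 735.3 vs Keq = 4.6130e-04 ⇒ Q>K, reverse
Step 1:
                    X           E           L
  init         0.5427     0.04286       9.282
  Δ             16.39       8.193      -8.193
  eq            16.93       8.236       1.089
  solve Keq expr → x = -8.193; check Q = 4.6130e-04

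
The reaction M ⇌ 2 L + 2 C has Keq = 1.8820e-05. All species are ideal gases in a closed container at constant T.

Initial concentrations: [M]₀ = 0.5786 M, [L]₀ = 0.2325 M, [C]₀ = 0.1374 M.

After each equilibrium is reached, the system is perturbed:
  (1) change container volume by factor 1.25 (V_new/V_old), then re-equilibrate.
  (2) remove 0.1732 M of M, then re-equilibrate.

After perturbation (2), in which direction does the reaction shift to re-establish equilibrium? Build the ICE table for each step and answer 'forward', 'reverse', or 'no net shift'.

Q₀ = 0.001764 vs Keq = 1.8820e-05 ⇒ Q>K, reverse
Step 1:
                  M         L         C
  I          0.5786    0.2325    0.1374
  C         0.05468   -0.1094   -0.1094
  E          0.6333    0.1231   0.02804
  solve Keq expr → x = -0.05468; check Q = 1.8820e-05
Then change container volume by factor 1.25 (V_new/V_old).
Step 2:
                  M         L         C
  I          0.5066   0.09851   0.02243
  C       -0.003398  0.006795  0.006795
  E          0.5032    0.1053   0.02922
  solve Keq expr → x = 0.003398; check Q = 1.8820e-05
Then remove 0.1732 M of M.
Step 3:
                  M         L         C
  I            0.33    0.1053   0.02922
  C        0.002217 -0.004434 -0.004434
  E          0.3322    0.1009   0.02479
  solve Keq expr → x = -0.002217; check Q = 1.8820e-05

Direction: reverse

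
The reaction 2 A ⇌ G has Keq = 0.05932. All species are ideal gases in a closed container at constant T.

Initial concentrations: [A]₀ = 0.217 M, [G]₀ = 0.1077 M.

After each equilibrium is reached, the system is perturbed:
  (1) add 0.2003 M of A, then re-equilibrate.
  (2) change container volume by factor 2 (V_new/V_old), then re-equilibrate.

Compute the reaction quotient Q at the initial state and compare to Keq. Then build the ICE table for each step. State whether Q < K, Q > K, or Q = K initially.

Q₀ = 2.287; Q > K (proceeds reverse)

Q₀ = 2.287 vs Keq = 0.05932 ⇒ Q>K, reverse
Step 1:
                    A           G
  Initial       0.217      0.1077
  Change       0.1952    -0.09762
  Equil        0.4122     0.01008
  solve Keq expr → x = -0.09762; check Q = 0.05932
Then add 0.2003 M of A.
Step 2:
                    A           G
  Initial      0.6125     0.01008
  Change     -0.02131     0.01065
  Equil        0.5912     0.02074
  solve Keq expr → x = 0.01065; check Q = 0.05932
Then change container volume by factor 2 (V_new/V_old).
Step 3:
                    A           G
  Initial      0.2956     0.01037
  Change     0.009678   -0.004839
  Equil        0.3053    0.005529
  solve Keq expr → x = -0.004839; check Q = 0.05932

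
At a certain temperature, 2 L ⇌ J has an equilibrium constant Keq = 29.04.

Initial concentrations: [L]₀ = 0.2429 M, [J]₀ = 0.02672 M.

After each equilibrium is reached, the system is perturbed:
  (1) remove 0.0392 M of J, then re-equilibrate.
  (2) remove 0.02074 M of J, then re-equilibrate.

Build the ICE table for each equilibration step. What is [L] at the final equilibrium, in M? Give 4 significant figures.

Q₀ = 0.4529 vs Keq = 29.04 ⇒ Q<K, forward
Step 1:
                    L           J
  Initial      0.2429     0.02672
  Change      -0.1796     0.08978
  Equil       0.06334      0.1165
  solve Keq expr → x = 0.08978; check Q = 29.04
Then remove 0.0392 M of J.
Step 2:
                    L           J
  Initial     0.06334      0.0773
  Change     -0.01009    0.005044
  Equil       0.05325     0.08234
  solve Keq expr → x = 0.005044; check Q = 29.04
Then remove 0.02074 M of J.
Step 3:
                    L           J
  Initial     0.05325      0.0616
  Change    -0.006071    0.003035
  Equil       0.04718     0.06464
  solve Keq expr → x = 0.003035; check Q = 29.04

[L]_eq = 0.04718 M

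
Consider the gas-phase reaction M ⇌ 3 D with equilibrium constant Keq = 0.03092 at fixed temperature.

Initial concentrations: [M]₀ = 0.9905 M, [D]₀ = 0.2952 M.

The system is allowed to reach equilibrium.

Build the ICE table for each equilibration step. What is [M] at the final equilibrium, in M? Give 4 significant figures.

Q₀ = 0.02597 vs Keq = 0.03092 ⇒ Q<K, forward
Step 1:
                   M          D
  Initial     0.9905     0.2952
  Change    -0.00569    0.01707
  Equil       0.9848     0.3123
  solve Keq expr → x = 0.00569; check Q = 0.03092

[M]_eq = 0.9848 M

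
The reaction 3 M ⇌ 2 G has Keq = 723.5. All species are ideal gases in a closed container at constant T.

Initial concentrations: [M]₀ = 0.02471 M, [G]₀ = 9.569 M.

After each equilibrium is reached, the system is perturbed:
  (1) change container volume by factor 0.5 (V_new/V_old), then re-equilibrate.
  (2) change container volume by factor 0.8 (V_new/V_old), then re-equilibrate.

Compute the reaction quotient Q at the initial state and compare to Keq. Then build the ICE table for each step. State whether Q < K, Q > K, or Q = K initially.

Q₀ = 6.0690e+06 vs Keq = 723.5 ⇒ Q>K, reverse
Step 1:
                    M           G
  init        0.02471       9.569
  Δ            0.4664     -0.3109
  eq           0.4911       9.258
  solve Keq expr → x = -0.1555; check Q = 723.5
Then change container volume by factor 0.5 (V_new/V_old).
Step 2:
                    M           G
  init         0.9823       18.52
  Δ           -0.1989      0.1326
  eq           0.7833       18.65
  solve Keq expr → x = 0.06631; check Q = 723.5
Then change container volume by factor 0.8 (V_new/V_old).
Step 3:
                    M           G
  init         0.9792       23.31
  Δ          -0.06899       0.046
  eq           0.9102       23.36
  solve Keq expr → x = 0.023; check Q = 723.5

Q₀ = 6.0690e+06; Q > K (proceeds reverse)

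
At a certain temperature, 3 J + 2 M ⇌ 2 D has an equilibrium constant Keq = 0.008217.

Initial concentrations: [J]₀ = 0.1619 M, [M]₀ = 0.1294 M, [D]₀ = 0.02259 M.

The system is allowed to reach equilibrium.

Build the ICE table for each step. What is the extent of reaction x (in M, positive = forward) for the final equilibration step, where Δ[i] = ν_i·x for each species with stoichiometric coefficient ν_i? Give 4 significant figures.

x = -0.01071 M

Q₀ = 7.182 vs Keq = 0.008217 ⇒ Q>K, reverse
Step 1:
                   J          M          D
  I           0.1619     0.1294    0.02259
  C          0.03213    0.02142   -0.02142
  E            0.194     0.1508   0.001169
  solve Keq expr → x = -0.01071; check Q = 0.008217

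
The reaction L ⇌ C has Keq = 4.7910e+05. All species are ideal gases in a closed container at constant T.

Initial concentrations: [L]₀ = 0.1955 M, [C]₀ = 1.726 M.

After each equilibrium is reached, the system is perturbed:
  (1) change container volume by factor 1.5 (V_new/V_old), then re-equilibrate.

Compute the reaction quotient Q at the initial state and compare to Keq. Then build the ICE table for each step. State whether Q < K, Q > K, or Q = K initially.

Q₀ = 8.829 vs Keq = 4.7910e+05 ⇒ Q<K, forward
Step 1:
                  L         C
  Initial    0.1955     1.726
  Change    -0.1955    0.1955
  Equil   4.0106e-06     1.921
  solve Keq expr → x = 0.1955; check Q = 4.7910e+05
Then change container volume by factor 1.5 (V_new/V_old).
Step 2:
                  L         C
  Initial 2.6738e-06     1.281
  Change          0         0
  Equil   2.6738e-06     1.281
  solve Keq expr → x = 0; check Q = 4.7910e+05

Q₀ = 8.829; Q < K (proceeds forward)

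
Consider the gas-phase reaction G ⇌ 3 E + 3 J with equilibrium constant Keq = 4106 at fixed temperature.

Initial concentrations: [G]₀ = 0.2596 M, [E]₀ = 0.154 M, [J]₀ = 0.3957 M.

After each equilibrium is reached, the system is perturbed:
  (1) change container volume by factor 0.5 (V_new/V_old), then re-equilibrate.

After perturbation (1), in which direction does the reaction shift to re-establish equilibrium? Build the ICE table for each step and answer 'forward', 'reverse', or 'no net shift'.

Direction: reverse

Q₀ = 8.7168e-04 vs Keq = 4106 ⇒ Q<K, forward
Step 1:
                  G         E         J
  I          0.2596     0.154    0.3957
  C         -0.2593    0.7778    0.7778
  E       3.1850e-04    0.9318     1.174
  solve Keq expr → x = 0.2593; check Q = 4106
Then change container volume by factor 0.5 (V_new/V_old).
Step 2:
                  G         E         J
  I       6.3700e-04     1.864     2.347
  C         0.01693   -0.0508   -0.0508
  E         0.01757     1.813     2.296
  solve Keq expr → x = -0.01693; check Q = 4106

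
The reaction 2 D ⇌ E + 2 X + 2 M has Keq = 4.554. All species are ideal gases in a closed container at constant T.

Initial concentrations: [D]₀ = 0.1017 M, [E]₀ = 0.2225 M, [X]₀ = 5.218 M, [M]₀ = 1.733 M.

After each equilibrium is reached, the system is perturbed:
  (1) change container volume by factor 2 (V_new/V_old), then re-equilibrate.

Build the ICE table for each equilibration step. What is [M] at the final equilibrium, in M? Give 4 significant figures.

[M]_eq = 0.7351 M

Q₀ = 1759 vs Keq = 4.554 ⇒ Q>K, reverse
Step 1:
                  D         E         X         M
  I          0.1017    0.2225     5.218     1.733
  C           0.392    -0.196    -0.392    -0.392
  E          0.4937    0.0265     4.826     1.341
  solve Keq expr → x = -0.196; check Q = 4.554
Then change container volume by factor 2 (V_new/V_old).
Step 2:
                  D         E         X         M
  I          0.2468   0.01325     2.413    0.6705
  C        -0.06464   0.03232   0.06464   0.06464
  E          0.1822   0.04557     2.478    0.7351
  solve Keq expr → x = 0.03232; check Q = 4.554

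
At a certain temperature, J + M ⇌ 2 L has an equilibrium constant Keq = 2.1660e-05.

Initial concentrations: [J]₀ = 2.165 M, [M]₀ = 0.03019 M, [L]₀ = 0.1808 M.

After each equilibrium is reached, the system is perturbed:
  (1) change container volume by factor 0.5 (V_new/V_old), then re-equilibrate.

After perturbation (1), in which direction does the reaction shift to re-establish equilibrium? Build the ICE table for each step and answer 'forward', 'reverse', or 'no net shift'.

Q₀ = 0.5001 vs Keq = 2.1660e-05 ⇒ Q>K, reverse
Step 1:
                   J          M          L
  I            2.165    0.03019     0.1808
  C          0.08919    0.08919    -0.1784
  E            2.254     0.1194   0.002414
  solve Keq expr → x = -0.08919; check Q = 2.1660e-05
Then change container volume by factor 0.5 (V_new/V_old).
Step 2:
                   J          M          L
  I            4.508     0.2388   0.004829
  C                0          0          0
  E            4.508     0.2388   0.004829
  solve Keq expr → x = 0; check Q = 2.1660e-05

Direction: no net shift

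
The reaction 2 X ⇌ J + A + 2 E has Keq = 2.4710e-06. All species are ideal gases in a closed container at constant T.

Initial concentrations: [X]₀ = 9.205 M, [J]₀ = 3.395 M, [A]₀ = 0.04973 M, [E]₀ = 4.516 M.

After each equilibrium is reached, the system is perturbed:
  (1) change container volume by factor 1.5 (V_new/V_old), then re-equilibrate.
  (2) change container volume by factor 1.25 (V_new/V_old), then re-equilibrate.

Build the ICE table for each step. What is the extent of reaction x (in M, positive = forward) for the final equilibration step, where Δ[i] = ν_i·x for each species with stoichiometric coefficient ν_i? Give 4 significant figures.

x = 2.2128e-06 M

Q₀ = 0.04064 vs Keq = 2.4710e-06 ⇒ Q>K, reverse
Step 1:
                    X           J           A           E
  I             9.205       3.395     0.04973       4.516
  C           0.09945    -0.04973    -0.04973    -0.09945
  E             9.304       3.345  3.2784e-06       4.417
  solve Keq expr → x = -0.04973; check Q = 2.4710e-06
Then change container volume by factor 1.5 (V_new/V_old).
Step 2:
                    X           J           A           E
  I             6.203        2.23  2.1856e-06       2.944
  C       -5.4639e-06  2.7319e-06  2.7319e-06  5.4639e-06
  E             6.203        2.23  4.9175e-06       2.944
  solve Keq expr → x = 2.7319e-06; check Q = 2.4710e-06
Then change container volume by factor 1.25 (V_new/V_old).
Step 3:
                    X           J           A           E
  I             4.962       1.784  3.9340e-06       2.355
  C       -4.4257e-06  2.2128e-06  2.2128e-06  4.4257e-06
  E             4.962       1.784  6.1469e-06       2.356
  solve Keq expr → x = 2.2128e-06; check Q = 2.4710e-06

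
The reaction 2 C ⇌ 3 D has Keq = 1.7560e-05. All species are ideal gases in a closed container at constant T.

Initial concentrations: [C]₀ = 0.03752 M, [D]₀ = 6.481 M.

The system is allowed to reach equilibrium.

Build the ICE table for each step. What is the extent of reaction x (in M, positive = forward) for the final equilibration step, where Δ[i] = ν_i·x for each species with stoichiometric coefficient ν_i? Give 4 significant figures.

x = -2.137 M

Q₀ = 1.9338e+05 vs Keq = 1.7560e-05 ⇒ Q>K, reverse
Step 1:
                  C         D
  Initial   0.03752     6.481
  Change      4.275    -6.412
  Equil       4.312   0.06886
  solve Keq expr → x = -2.137; check Q = 1.7560e-05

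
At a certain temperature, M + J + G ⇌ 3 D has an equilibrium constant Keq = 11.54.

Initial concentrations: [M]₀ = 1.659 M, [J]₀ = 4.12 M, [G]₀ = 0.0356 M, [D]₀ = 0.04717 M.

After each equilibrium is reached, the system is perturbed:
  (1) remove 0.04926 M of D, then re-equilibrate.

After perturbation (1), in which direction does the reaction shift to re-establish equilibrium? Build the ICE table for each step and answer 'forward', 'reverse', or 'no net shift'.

Direction: forward

Q₀ = 4.3132e-04 vs Keq = 11.54 ⇒ Q<K, forward
Step 1:
                  M         J         G         D
  init        1.659      4.12    0.0356   0.04717
  Δ        -0.03555  -0.03555  -0.03555    0.1067
  eq          1.623     4.084 4.7569e-05    0.1538
  solve Keq expr → x = 0.03555; check Q = 11.54
Then remove 0.04926 M of D.
Step 2:
                  M         J         G         D
  init        1.623     4.084 4.7569e-05    0.1046
  Δ       -3.2584e-05 -3.2584e-05 -3.2584e-05 9.7753e-05
  eq          1.623     4.084 1.4984e-05    0.1047
  solve Keq expr → x = 3.2584e-05; check Q = 11.54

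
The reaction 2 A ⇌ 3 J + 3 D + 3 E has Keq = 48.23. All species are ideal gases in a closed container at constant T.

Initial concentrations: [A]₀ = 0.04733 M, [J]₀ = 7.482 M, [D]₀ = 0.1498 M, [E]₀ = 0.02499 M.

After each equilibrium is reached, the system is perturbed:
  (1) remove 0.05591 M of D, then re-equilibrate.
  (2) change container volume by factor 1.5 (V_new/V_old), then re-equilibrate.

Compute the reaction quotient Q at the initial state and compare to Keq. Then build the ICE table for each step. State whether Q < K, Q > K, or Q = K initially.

Q₀ = 0.009809; Q < K (proceeds forward)

Q₀ = 0.009809 vs Keq = 48.23 ⇒ Q<K, forward
Step 1:
                    A           J           D           E
  I           0.04733       7.482      0.1498     0.02499
  C          -0.04018     0.06027     0.06027     0.06027
  E          0.007149       7.542      0.2101     0.08526
  solve Keq expr → x = 0.02009; check Q = 48.23
Then remove 0.05591 M of D.
Step 2:
                    A           J           D           E
  I          0.007149       7.542      0.1542     0.08526
  C         -0.002229    0.003343    0.003343    0.003343
  E           0.00492       7.546      0.1575      0.0886
  solve Keq expr → x = 0.001114; check Q = 48.23
Then change container volume by factor 1.5 (V_new/V_old).
Step 3:
                    A           J           D           E
  I           0.00328        5.03       0.105     0.05907
  C         -0.002369    0.003553    0.003553    0.003553
  E        9.1156e-04       5.034      0.1086     0.06262
  solve Keq expr → x = 0.001184; check Q = 48.23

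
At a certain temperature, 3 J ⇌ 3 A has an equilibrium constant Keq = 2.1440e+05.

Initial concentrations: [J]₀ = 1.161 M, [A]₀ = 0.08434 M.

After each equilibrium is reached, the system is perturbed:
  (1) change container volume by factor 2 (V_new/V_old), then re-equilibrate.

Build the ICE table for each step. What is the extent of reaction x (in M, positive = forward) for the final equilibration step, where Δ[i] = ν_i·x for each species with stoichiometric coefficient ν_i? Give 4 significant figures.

Q₀ = 3.8336e-04 vs Keq = 2.1440e+05 ⇒ Q<K, forward
Step 1:
                    J           A
  init          1.161     0.08434
  Δ            -1.141       1.141
  eq          0.02047       1.225
  solve Keq expr → x = 0.3802; check Q = 2.1440e+05
Then change container volume by factor 2 (V_new/V_old).
Step 2:
                    J           A
  init        0.01023      0.6124
  Δ                 0           0
  eq          0.01023      0.6124
  solve Keq expr → x = 0; check Q = 2.1440e+05

x = 0 M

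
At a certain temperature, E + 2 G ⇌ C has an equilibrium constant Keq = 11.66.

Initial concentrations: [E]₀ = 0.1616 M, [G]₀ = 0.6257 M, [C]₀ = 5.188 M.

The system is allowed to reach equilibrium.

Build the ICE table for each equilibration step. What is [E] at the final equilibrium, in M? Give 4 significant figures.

Q₀ = 82 vs Keq = 11.66 ⇒ Q>K, reverse
Step 1:
                   E          G          C
  Initial     0.1616     0.6257      5.188
  Change      0.2174     0.4348    -0.2174
  Equil        0.379      1.061      4.971
  solve Keq expr → x = -0.2174; check Q = 11.66

[E]_eq = 0.379 M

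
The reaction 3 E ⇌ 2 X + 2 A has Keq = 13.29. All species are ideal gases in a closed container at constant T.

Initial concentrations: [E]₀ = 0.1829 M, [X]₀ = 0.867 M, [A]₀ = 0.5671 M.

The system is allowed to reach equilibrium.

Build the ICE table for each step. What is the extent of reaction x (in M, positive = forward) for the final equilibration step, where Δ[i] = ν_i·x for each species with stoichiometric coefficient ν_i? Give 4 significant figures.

x = -0.01995 M

Q₀ = 39.51 vs Keq = 13.29 ⇒ Q>K, reverse
Step 1:
                   E          X          A
  I           0.1829      0.867     0.5671
  C          0.05986   -0.03991   -0.03991
  E           0.2428     0.8271     0.5272
  solve Keq expr → x = -0.01995; check Q = 13.29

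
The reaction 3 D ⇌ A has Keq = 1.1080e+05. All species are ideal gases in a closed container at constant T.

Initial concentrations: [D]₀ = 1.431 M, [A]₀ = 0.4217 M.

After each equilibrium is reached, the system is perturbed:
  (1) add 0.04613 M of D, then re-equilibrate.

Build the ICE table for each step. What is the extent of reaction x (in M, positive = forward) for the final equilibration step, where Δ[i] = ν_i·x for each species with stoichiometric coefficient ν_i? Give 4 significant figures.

Q₀ = 0.1439 vs Keq = 1.1080e+05 ⇒ Q<K, forward
Step 1:
                  D         A
  init        1.431    0.4217
  Δ          -1.411    0.4703
  eq        0.02004     0.892
  solve Keq expr → x = 0.4703; check Q = 1.1080e+05
Then add 0.04613 M of D.
Step 2:
                  D         A
  init      0.06617     0.892
  Δ        -0.04602   0.01534
  eq        0.02016    0.9074
  solve Keq expr → x = 0.01534; check Q = 1.1080e+05

x = 0.01534 M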